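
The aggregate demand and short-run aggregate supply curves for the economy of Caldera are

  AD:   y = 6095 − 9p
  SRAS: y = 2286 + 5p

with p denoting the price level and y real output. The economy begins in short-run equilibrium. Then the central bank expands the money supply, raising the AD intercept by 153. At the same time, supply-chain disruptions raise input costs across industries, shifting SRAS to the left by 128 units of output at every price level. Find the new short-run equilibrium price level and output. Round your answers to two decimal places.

p = 292.14, y = 3618.71

After both shocks: AD is y = 6248 − 9p and SRAS is y = 2158 + 5p.
Setting them equal: 4090 = 14p, so p = 292.14.
Substituting into AD, y = 3618.71.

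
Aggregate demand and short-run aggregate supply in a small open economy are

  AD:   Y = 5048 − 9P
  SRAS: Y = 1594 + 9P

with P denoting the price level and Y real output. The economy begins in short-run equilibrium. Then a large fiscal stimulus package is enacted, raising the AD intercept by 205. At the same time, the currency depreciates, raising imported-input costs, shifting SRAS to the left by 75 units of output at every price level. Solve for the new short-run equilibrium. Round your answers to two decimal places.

After both shocks: AD is Y = 5253 − 9P and SRAS is Y = 1519 + 9P.
Setting them equal: 3734 = 18P, so P = 207.44.
Substituting into AD, Y = 3386.00.

P = 207.44, Y = 3386.00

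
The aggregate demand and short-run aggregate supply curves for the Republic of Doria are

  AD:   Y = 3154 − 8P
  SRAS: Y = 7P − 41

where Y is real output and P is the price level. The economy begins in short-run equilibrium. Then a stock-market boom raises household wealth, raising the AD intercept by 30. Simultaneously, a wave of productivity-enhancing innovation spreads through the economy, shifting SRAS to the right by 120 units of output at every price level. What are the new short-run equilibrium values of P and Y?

P = 207, Y = 1528

After both shocks: AD is Y = 3184 − 8P and SRAS is Y = 79 + 7P.
Setting them equal: 3105 = 15P, so P = 207.
Y = 3184 − 8·207 = 1528.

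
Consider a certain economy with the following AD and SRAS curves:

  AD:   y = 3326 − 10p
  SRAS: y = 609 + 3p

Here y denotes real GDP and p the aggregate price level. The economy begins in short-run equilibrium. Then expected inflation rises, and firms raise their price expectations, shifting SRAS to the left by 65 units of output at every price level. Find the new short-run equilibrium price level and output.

p = 214, y = 1186

This is a negative supply shock: SRAS shifts left.
New SRAS: y = 544 + 3p.
Set AD = SRAS: 3326 − 10p = 544 + 3p, so 2782 = 13p and p = 214.
y = 3326 − 10·214 = 1186.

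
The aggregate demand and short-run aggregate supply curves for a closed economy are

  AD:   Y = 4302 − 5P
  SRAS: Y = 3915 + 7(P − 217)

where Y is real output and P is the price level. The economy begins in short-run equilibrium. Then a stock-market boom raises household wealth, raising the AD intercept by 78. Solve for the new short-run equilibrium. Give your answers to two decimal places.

This is a positive demand shock: AD shifts right.
New AD: Y = 4380 − 5P.
SRAS can be written Y = 2396 + 7P.
Set AD = SRAS: 4380 − 5P = 2396 + 7P, so 1984 = 12P and P = 165.33.
Substituting into AD, Y = 3553.33.

P = 165.33, Y = 3553.33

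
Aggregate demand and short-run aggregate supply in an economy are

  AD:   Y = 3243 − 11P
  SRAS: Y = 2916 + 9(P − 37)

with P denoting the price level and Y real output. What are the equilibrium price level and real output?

Write SRAS as Y = 2916 + 9P − 333 = 2583 + 9P.
Set AD = SRAS: 3243 − 11P = 2583 + 9P, so 660 = 20P and P = 33.
Then Y = 3243 − 11·33 = 2880.

P = 33, Y = 2880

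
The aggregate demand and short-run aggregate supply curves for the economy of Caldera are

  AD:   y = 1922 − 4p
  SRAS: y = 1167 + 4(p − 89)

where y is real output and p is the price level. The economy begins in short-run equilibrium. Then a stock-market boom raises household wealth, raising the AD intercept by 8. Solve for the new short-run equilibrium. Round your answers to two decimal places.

p = 139.88, y = 1370.50

This is a positive demand shock: AD shifts right.
New AD: y = 1930 − 4p.
SRAS can be written y = 811 + 4p.
Set AD = SRAS: 1930 − 4p = 811 + 4p, so 1119 = 8p and p = 139.88.
Substituting into AD, y = 1370.50.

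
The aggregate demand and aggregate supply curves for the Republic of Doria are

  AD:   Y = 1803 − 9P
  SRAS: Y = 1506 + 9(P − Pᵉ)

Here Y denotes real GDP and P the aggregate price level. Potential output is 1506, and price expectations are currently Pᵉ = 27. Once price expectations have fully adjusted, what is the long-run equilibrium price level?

Short run: with Pᵉ = 27, SRAS is Y = 1263 + 9P. Setting AD = SRAS gives 540 = 18P, so P = 30 and Y = 1803 − 9·30 = 1533.
Output 1533 is above potential 1506, so over time expected prices rise and SRAS shifts left until Y returns to 1506.
Long run: Y = 1506 on the AD curve gives 1506 = 1803 − 9P, so P = 33.

Long-run P = 33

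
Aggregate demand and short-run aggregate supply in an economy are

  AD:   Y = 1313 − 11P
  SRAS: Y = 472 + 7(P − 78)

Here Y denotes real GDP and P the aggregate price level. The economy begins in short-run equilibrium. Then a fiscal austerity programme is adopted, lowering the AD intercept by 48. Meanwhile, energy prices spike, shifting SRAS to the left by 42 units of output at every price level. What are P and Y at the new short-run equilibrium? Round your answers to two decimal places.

After both shocks: AD is Y = 1265 − 11P and SRAS is Y = 7P − 116.
Setting them equal: 1381 = 18P, so P = 76.72.
Substituting into AD, Y = 421.06.

P = 76.72, Y = 421.06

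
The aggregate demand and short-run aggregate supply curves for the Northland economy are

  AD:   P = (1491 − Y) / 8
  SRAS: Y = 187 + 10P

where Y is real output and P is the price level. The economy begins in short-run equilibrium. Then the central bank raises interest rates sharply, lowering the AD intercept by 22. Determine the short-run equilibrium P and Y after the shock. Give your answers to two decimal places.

This is a negative demand shock: AD shifts left.
New AD: Y = 1469 − 8P.
Set AD = SRAS: 1469 − 8P = 187 + 10P, so 1282 = 18P and P = 71.22.
Substituting into AD, Y = 899.22.

P = 71.22, Y = 899.22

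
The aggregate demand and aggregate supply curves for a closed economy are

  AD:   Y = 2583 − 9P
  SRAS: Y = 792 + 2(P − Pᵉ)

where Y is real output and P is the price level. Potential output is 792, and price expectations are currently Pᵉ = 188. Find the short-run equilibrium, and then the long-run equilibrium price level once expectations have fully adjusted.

Short run: P = 197, Y = 810. Long run: P = 199.

Short run: with Pᵉ = 188, SRAS is Y = 416 + 2P. Setting AD = SRAS gives 2167 = 11P, so P = 197 and Y = 2583 − 9·197 = 810.
Output 810 is above potential 792, so over time expected prices rise and SRAS shifts left until Y returns to 792.
Long run: Y = 792 on the AD curve gives 792 = 2583 − 9P, so P = 199.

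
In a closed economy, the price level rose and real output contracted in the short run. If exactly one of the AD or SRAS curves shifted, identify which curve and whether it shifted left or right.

SRAS shifted left

P rose and Y fell. An AD shift moves P and Y in the same direction; an SRAS shift moves them in opposite directions.
Here P and Y moved in opposite directions, so the SRAS curve shifted.
Since Y fell, SRAS shifted left.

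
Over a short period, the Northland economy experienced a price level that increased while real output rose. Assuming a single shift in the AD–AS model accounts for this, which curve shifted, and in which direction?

P rose and Y rose. An AD shift moves P and Y in the same direction; an SRAS shift moves them in opposite directions.
Here P and Y moved in the same direction, so the AD curve shifted.
Since Y rose, AD shifted right.

AD shifted right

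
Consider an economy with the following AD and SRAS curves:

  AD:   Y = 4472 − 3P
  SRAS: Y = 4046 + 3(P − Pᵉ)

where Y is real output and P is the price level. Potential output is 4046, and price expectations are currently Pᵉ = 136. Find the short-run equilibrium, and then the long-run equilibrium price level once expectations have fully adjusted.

Short run: P = 139, Y = 4055. Long run: P = 142.

Short run: with Pᵉ = 136, SRAS is Y = 3638 + 3P. Setting AD = SRAS gives 834 = 6P, so P = 139 and Y = 4472 − 3·139 = 4055.
Output 4055 is above potential 4046, so over time expected prices rise and SRAS shifts left until Y returns to 4046.
Long run: Y = 4046 on the AD curve gives 4046 = 4472 − 3P, so P = 142.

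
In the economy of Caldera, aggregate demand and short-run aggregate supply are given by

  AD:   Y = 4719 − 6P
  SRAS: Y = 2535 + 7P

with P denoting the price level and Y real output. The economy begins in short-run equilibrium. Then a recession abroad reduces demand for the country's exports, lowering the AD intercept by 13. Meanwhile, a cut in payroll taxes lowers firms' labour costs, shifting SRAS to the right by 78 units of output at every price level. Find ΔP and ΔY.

After both shocks: AD is Y = 4706 − 6P and SRAS is Y = 2613 + 7P.
Setting them equal: 2093 = 13P, so P = 161.
Y = 4706 − 6·161 = 3740.
Initially P = 168, Y = 3711, so ΔP = -7 and ΔY = +29.

ΔP = -7, ΔY = +29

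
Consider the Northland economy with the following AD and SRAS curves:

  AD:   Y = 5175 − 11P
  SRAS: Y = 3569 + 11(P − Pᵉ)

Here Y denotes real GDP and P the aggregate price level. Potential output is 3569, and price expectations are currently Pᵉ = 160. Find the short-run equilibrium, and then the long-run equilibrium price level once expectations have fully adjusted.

Short run: P = 153, Y = 3492. Long run: P = 146.

Short run: with Pᵉ = 160, SRAS is Y = 1809 + 11P. Setting AD = SRAS gives 3366 = 22P, so P = 153 and Y = 5175 − 11·153 = 3492.
Output 3492 is below potential 3569, so over time expected prices fall and SRAS shifts right until Y returns to 3569.
Long run: Y = 3569 on the AD curve gives 3569 = 5175 − 11P, so P = 146.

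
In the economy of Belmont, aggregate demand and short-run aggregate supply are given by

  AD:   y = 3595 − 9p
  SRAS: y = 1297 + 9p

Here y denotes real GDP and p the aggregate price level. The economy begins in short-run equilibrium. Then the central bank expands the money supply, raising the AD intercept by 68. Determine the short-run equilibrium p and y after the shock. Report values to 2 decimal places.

This is a positive demand shock: AD shifts right.
New AD: y = 3663 − 9p.
Set AD = SRAS: 3663 − 9p = 1297 + 9p, so 2366 = 18p and p = 131.44.
Substituting into AD, y = 2480.00.

p = 131.44, y = 2480.00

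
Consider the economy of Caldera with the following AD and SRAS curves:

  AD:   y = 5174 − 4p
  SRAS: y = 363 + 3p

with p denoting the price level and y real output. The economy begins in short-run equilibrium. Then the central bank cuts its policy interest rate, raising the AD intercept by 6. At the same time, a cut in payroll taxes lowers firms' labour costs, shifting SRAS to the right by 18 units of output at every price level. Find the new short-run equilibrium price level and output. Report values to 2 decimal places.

After both shocks: AD is y = 5180 − 4p and SRAS is y = 381 + 3p.
Setting them equal: 4799 = 7p, so p = 685.57.
Substituting into AD, y = 2437.71.

p = 685.57, y = 2437.71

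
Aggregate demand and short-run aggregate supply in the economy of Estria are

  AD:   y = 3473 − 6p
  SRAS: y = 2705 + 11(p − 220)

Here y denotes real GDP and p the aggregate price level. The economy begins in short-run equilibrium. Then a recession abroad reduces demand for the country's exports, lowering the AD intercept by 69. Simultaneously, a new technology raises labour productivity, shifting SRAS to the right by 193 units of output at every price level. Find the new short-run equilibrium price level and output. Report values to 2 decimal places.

After both shocks: AD is y = 3404 − 6p and SRAS is y = 478 + 11p.
Setting them equal: 2926 = 17p, so p = 172.12.
Substituting into AD, y = 2371.29.

p = 172.12, y = 2371.29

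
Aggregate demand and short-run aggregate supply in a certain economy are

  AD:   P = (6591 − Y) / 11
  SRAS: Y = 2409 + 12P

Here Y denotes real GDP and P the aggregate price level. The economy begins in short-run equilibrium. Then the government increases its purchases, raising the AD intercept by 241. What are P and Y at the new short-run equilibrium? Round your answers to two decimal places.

This is a positive demand shock: AD shifts right.
New AD: Y = 6832 − 11P.
Set AD = SRAS: 6832 − 11P = 2409 + 12P, so 4423 = 23P and P = 192.30.
Substituting into AD, Y = 4716.65.

P = 192.30, Y = 4716.65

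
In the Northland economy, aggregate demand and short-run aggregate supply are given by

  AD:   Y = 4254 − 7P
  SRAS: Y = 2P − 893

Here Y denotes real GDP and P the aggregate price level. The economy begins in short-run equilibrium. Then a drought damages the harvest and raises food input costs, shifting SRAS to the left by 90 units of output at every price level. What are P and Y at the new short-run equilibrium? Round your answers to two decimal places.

P = 581.89, Y = 180.78

This is a negative supply shock: SRAS shifts left.
New SRAS: Y = 2P − 983.
Set AD = SRAS: 4254 − 7P = 2P − 983, so 5237 = 9P and P = 581.89.
Substituting into AD, Y = 180.78.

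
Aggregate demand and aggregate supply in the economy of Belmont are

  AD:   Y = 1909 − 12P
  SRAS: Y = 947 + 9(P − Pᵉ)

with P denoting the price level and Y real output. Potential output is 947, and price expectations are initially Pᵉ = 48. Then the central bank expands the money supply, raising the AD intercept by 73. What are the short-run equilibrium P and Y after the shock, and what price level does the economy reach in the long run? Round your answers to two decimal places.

Short run: P = 69.86, Y = 1143.71. Long run: P = 86.25.

AD shifts right: new AD is Y = 1982 − 12P. With Pᵉ = 48, SRAS is Y = 515 + 9P.
Short run: 1982 − 12P = 515 + 9P gives 1467 = 21P, so P = 69.86 and Y = 1982 − 12P = 1143.71.
Y = 1143.71 is above potential 947; expectations adjust and SRAS shifts left until Y = 947.
Long run: on the new AD curve, 947 = 1982 − 12P gives P = 86.25.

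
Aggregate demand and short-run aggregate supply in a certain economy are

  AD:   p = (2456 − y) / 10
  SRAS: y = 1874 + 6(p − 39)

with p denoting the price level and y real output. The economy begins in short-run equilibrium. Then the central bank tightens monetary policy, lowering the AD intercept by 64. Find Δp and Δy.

This is a negative demand shock: AD shifts left.
New AD: y = 2392 − 10p.
SRAS can be written y = 1640 + 6p.
Set AD = SRAS: 2392 − 10p = 1640 + 6p, so 752 = 16p and p = 47.
y = 2392 − 10·47 = 1922.
Initially p = 51, y = 1946, so Δp = -4 and Δy = -24.

Δp = -4, Δy = -24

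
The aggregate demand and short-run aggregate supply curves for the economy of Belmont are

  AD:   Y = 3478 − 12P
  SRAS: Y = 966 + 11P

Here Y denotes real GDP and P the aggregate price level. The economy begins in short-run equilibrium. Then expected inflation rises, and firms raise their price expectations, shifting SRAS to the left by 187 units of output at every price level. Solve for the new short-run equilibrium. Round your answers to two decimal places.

P = 117.35, Y = 2069.83

This is a negative supply shock: SRAS shifts left.
New SRAS: Y = 779 + 11P.
Set AD = SRAS: 3478 − 12P = 779 + 11P, so 2699 = 23P and P = 117.35.
Substituting into AD, Y = 2069.83.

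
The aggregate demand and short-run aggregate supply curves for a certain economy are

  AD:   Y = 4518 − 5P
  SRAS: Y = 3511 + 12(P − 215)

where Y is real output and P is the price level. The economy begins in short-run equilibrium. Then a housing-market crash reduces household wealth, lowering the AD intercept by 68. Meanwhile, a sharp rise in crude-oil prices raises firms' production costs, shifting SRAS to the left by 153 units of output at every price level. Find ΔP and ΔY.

After both shocks: AD is Y = 4450 − 5P and SRAS is Y = 778 + 12P.
Setting them equal: 3672 = 17P, so P = 216.
Y = 4450 − 5·216 = 3370.
Initially P = 211, Y = 3463, so ΔP = +5 and ΔY = -93.

ΔP = +5, ΔY = -93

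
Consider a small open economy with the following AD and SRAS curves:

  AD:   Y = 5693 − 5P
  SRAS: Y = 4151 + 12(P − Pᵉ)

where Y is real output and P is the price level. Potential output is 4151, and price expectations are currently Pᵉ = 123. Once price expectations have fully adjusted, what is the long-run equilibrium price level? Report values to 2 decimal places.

Long-run P = 308.40

Short run: with Pᵉ = 123, SRAS is Y = 2675 + 12P. Setting AD = SRAS gives 3018 = 17P, so P = 177.53 and Y = 5693 − 5P = 4805.35.
Output 4805.35 is above potential 4151, so over time expected prices rise and SRAS shifts left until Y returns to 4151.
Long run: Y = 4151 on the AD curve gives 4151 = 5693 − 5P, so P = 308.40.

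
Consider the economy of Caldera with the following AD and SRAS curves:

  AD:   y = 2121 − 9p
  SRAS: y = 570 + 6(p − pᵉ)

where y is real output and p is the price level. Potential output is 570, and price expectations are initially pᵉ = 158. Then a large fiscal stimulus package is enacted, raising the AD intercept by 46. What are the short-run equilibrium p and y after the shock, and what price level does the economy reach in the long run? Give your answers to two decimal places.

Short run: p = 169.67, y = 640.00. Long run: p = 177.44.

AD shifts right: new AD is y = 2167 − 9p. With pᵉ = 158, SRAS is y = 6p − 378.
Short run: 2167 − 9p = 6p − 378 gives 2545 = 15p, so p = 169.67 and y = 2167 − 9p = 640.00.
y = 640.00 is above potential 570; expectations adjust and SRAS shifts left until y = 570.
Long run: on the new AD curve, 570 = 2167 − 9p gives p = 177.44.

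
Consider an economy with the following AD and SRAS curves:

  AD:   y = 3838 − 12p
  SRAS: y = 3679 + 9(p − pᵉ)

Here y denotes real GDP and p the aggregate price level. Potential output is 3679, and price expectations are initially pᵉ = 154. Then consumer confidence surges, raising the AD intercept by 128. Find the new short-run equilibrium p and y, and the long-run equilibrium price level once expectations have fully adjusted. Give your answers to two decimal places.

AD shifts right: new AD is y = 3966 − 12p. With pᵉ = 154, SRAS is y = 2293 + 9p.
Short run: 3966 − 12p = 2293 + 9p gives 1673 = 21p, so p = 79.67 and y = 3966 − 12p = 3010.00.
y = 3010.00 is below potential 3679; expectations adjust and SRAS shifts right until y = 3679.
Long run: on the new AD curve, 3679 = 3966 − 12p gives p = 23.92.

Short run: p = 79.67, y = 3010.00. Long run: p = 23.92.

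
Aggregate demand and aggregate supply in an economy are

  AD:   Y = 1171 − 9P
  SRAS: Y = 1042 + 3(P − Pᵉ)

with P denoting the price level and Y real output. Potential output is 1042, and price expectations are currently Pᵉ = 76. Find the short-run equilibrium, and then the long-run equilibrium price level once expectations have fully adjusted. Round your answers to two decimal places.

Short run: P = 29.75, Y = 903.25. Long run: P = 14.33.

Short run: with Pᵉ = 76, SRAS is Y = 814 + 3P. Setting AD = SRAS gives 357 = 12P, so P = 29.75 and Y = 1171 − 9P = 903.25.
Output 903.25 is below potential 1042, so over time expected prices fall and SRAS shifts right until Y returns to 1042.
Long run: Y = 1042 on the AD curve gives 1042 = 1171 − 9P, so P = 14.33.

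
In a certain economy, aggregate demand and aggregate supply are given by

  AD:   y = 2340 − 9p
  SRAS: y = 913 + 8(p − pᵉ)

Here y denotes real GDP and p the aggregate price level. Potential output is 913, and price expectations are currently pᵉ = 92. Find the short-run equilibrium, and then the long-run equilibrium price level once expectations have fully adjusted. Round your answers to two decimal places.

Short run: with pᵉ = 92, SRAS is y = 177 + 8p. Setting AD = SRAS gives 2163 = 17p, so p = 127.24 and y = 2340 − 9p = 1194.88.
Output 1194.88 is above potential 913, so over time expected prices rise and SRAS shifts left until y returns to 913.
Long run: y = 913 on the AD curve gives 913 = 2340 − 9p, so p = 158.56.

Short run: p = 127.24, y = 1194.88. Long run: p = 158.56.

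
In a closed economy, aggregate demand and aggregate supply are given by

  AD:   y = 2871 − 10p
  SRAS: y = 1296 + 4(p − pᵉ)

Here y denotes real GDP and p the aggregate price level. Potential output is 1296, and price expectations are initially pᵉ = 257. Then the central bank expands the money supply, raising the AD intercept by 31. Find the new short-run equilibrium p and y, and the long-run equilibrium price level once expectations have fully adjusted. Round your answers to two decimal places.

AD shifts right: new AD is y = 2902 − 10p. With pᵉ = 257, SRAS is y = 268 + 4p.
Short run: 2902 − 10p = 268 + 4p gives 2634 = 14p, so p = 188.14 and y = 2902 − 10p = 1020.57.
y = 1020.57 is below potential 1296; expectations adjust and SRAS shifts right until y = 1296.
Long run: on the new AD curve, 1296 = 2902 − 10p gives p = 160.60.

Short run: p = 188.14, y = 1020.57. Long run: p = 160.60.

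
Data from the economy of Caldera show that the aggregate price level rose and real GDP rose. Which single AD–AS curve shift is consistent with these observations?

P rose and Y rose. An AD shift moves P and Y in the same direction; an SRAS shift moves them in opposite directions.
Here P and Y moved in the same direction, so the AD curve shifted.
Since Y rose, AD shifted right.

AD shifted right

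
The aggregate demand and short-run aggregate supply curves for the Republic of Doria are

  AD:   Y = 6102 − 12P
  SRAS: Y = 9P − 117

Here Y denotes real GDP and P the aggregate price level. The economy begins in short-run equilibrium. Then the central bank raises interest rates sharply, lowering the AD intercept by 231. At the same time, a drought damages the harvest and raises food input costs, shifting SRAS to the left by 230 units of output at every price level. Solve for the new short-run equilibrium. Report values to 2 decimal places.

P = 296.10, Y = 2317.86

After both shocks: AD is Y = 5871 − 12P and SRAS is Y = 9P − 347.
Setting them equal: 6218 = 21P, so P = 296.10.
Substituting into AD, Y = 2317.86.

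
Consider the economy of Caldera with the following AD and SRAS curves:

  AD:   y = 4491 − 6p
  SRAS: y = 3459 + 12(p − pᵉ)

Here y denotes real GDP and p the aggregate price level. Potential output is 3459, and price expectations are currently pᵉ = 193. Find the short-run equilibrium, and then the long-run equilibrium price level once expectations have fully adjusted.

Short run: p = 186, y = 3375. Long run: p = 172.

Short run: with pᵉ = 193, SRAS is y = 1143 + 12p. Setting AD = SRAS gives 3348 = 18p, so p = 186 and y = 4491 − 6·186 = 3375.
Output 3375 is below potential 3459, so over time expected prices fall and SRAS shifts right until y returns to 3459.
Long run: y = 3459 on the AD curve gives 3459 = 4491 − 6p, so p = 172.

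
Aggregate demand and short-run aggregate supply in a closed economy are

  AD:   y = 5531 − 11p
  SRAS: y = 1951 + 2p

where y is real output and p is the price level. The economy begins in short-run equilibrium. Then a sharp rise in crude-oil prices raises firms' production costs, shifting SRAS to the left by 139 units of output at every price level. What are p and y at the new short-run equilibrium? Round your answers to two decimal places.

p = 286.08, y = 2384.15

This is a negative supply shock: SRAS shifts left.
New SRAS: y = 1812 + 2p.
Set AD = SRAS: 5531 − 11p = 1812 + 2p, so 3719 = 13p and p = 286.08.
Substituting into AD, y = 2384.15.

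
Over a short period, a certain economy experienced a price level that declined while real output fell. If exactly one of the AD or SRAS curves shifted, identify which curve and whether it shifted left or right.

P fell and Y fell. An AD shift moves P and Y in the same direction; an SRAS shift moves them in opposite directions.
Here P and Y moved in the same direction, so the AD curve shifted.
Since Y fell, AD shifted left.

AD shifted left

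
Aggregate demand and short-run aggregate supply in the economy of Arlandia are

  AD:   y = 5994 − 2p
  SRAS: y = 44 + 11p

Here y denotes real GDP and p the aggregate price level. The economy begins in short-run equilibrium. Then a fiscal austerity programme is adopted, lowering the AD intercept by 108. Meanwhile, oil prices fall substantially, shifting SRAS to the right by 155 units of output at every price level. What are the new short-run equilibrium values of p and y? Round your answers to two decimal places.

After both shocks: AD is y = 5886 − 2p and SRAS is y = 199 + 11p.
Setting them equal: 5687 = 13p, so p = 437.46.
Substituting into AD, y = 5011.08.

p = 437.46, y = 5011.08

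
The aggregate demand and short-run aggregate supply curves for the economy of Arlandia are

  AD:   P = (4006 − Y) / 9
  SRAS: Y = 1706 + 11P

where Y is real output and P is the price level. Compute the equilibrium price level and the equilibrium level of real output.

Rearrange AD to Y = 4006 − 9P.
Set AD = SRAS: 4006 − 9P = 1706 + 11P, so 2300 = 20P and P = 115.
Then Y = 4006 − 9·115 = 2971.

P = 115, Y = 2971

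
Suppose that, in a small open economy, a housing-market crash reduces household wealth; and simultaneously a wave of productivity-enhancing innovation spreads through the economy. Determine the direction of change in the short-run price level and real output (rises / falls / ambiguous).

Price level: falls; output: ambiguous

The first event is a negative demand shock: AD shifts left, which by itself pushes P down and Y down.
The second is a favourable supply shock: SRAS shifts right, which by itself pushes P down and Y up.
Both shocks push P down, so P falls. The two shocks push Y in opposite directions, so the effect on Y is ambiguous.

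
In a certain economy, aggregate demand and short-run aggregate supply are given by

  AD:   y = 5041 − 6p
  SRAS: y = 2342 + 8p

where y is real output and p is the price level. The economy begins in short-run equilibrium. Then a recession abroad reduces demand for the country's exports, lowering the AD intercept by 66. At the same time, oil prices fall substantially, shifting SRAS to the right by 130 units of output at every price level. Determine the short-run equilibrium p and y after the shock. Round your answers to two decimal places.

p = 178.79, y = 3902.29

After both shocks: AD is y = 4975 − 6p and SRAS is y = 2472 + 8p.
Setting them equal: 2503 = 14p, so p = 178.79.
Substituting into AD, y = 3902.29.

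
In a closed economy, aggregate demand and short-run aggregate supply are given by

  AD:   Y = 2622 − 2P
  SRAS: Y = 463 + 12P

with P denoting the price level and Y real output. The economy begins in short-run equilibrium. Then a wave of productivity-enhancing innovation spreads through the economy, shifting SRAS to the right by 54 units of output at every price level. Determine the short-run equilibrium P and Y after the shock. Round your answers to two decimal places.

This is a positive supply shock: SRAS shifts right.
New SRAS: Y = 517 + 12P.
Set AD = SRAS: 2622 − 2P = 517 + 12P, so 2105 = 14P and P = 150.36.
Substituting into AD, Y = 2321.29.

P = 150.36, Y = 2321.29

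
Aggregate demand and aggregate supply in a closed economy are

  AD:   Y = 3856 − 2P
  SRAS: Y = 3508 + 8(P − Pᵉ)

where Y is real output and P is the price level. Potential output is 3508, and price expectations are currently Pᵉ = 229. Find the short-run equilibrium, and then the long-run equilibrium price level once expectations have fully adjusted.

Short run: P = 218, Y = 3420. Long run: P = 174.

Short run: with Pᵉ = 229, SRAS is Y = 1676 + 8P. Setting AD = SRAS gives 2180 = 10P, so P = 218 and Y = 3856 − 2·218 = 3420.
Output 3420 is below potential 3508, so over time expected prices fall and SRAS shifts right until Y returns to 3508.
Long run: Y = 3508 on the AD curve gives 3508 = 3856 − 2P, so P = 174.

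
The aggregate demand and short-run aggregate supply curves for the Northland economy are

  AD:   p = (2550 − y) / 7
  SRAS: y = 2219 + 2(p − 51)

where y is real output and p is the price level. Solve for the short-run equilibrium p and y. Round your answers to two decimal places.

Write SRAS as y = 2219 + 2p − 102 = 2117 + 2p.
Rearrange AD to y = 2550 − 7p.
Set AD = SRAS: 2550 − 7p = 2117 + 2p, so 433 = 9p and p = 48.11.
Substituting into AD, y = 2550 − 7p = 2213.22.

p = 48.11, y = 2213.22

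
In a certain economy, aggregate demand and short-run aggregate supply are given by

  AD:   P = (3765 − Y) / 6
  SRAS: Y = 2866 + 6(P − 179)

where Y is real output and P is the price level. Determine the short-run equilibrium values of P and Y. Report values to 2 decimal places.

P = 164.42, Y = 2778.50

Write SRAS as Y = 2866 + 6P − 1074 = 1792 + 6P.
Rearrange AD to Y = 3765 − 6P.
Set AD = SRAS: 3765 − 6P = 1792 + 6P, so 1973 = 12P and P = 164.42.
Substituting into AD, Y = 3765 − 6P = 2778.50.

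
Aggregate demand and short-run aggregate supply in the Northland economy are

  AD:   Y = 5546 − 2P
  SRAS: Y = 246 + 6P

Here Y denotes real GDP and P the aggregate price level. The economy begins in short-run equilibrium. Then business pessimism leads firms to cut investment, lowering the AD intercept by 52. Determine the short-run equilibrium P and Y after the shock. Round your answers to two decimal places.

P = 656.00, Y = 4182.00

This is a negative demand shock: AD shifts left.
New AD: Y = 5494 − 2P.
Set AD = SRAS: 5494 − 2P = 246 + 6P, so 5248 = 8P and P = 656.00.
Substituting into AD, Y = 4182.00.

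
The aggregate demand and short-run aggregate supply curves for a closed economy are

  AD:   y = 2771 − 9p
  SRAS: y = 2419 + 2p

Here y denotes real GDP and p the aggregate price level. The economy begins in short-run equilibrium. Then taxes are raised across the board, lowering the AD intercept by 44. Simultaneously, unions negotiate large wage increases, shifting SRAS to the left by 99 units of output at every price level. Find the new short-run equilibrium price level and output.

After both shocks: AD is y = 2727 − 9p and SRAS is y = 2320 + 2p.
Setting them equal: 407 = 11p, so p = 37.
y = 2727 − 9·37 = 2394.

p = 37, y = 2394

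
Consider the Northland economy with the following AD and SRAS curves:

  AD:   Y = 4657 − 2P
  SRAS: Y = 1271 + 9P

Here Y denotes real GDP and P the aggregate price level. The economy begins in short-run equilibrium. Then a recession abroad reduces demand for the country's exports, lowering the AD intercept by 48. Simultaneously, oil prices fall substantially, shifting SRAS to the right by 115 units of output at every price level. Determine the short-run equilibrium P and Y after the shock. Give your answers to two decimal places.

P = 293.00, Y = 4023.00

After both shocks: AD is Y = 4609 − 2P and SRAS is Y = 1386 + 9P.
Setting them equal: 3223 = 11P, so P = 293.00.
Substituting into AD, Y = 4023.00.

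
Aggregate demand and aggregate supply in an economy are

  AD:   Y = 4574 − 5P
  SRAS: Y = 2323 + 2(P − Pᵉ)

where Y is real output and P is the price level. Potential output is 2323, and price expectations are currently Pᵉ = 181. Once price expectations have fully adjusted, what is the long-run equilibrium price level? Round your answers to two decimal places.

Short run: with Pᵉ = 181, SRAS is Y = 1961 + 2P. Setting AD = SRAS gives 2613 = 7P, so P = 373.29 and Y = 4574 − 5P = 2707.57.
Output 2707.57 is above potential 2323, so over time expected prices rise and SRAS shifts left until Y returns to 2323.
Long run: Y = 2323 on the AD curve gives 2323 = 4574 − 5P, so P = 450.20.

Long-run P = 450.20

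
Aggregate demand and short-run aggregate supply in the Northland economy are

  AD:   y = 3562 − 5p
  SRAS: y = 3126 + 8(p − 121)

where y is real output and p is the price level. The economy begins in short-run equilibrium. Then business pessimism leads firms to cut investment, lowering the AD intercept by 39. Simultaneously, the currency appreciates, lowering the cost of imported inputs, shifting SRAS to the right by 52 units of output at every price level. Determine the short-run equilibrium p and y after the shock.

p = 101, y = 3018

After both shocks: AD is y = 3523 − 5p and SRAS is y = 2210 + 8p.
Setting them equal: 1313 = 13p, so p = 101.
y = 3523 − 5·101 = 3018.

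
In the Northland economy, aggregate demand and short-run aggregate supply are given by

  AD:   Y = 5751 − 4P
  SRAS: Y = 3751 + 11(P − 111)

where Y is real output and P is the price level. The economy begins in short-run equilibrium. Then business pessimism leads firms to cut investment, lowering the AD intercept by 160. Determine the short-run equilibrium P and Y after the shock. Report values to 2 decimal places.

P = 204.07, Y = 4774.73

This is a negative demand shock: AD shifts left.
New AD: Y = 5591 − 4P.
SRAS can be written Y = 2530 + 11P.
Set AD = SRAS: 5591 − 4P = 2530 + 11P, so 3061 = 15P and P = 204.07.
Substituting into AD, Y = 4774.73.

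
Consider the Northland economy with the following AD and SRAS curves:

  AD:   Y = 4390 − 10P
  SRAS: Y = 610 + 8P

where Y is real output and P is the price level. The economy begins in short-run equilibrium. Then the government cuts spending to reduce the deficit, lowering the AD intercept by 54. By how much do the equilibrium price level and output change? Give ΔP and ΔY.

This is a negative demand shock: AD shifts left.
New AD: Y = 4336 − 10P.
Set AD = SRAS: 4336 − 10P = 610 + 8P, so 3726 = 18P and P = 207.
Y = 4336 − 10·207 = 2266.
Initially P = 210, Y = 2290, so ΔP = -3 and ΔY = -24.

ΔP = -3, ΔY = -24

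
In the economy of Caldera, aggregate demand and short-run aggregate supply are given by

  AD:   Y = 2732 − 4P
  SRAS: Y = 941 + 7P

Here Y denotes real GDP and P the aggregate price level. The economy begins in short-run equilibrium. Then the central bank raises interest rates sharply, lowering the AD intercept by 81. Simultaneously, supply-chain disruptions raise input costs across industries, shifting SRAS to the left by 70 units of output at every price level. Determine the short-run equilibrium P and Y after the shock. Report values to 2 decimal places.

After both shocks: AD is Y = 2651 − 4P and SRAS is Y = 871 + 7P.
Setting them equal: 1780 = 11P, so P = 161.82.
Substituting into AD, Y = 2003.73.

P = 161.82, Y = 2003.73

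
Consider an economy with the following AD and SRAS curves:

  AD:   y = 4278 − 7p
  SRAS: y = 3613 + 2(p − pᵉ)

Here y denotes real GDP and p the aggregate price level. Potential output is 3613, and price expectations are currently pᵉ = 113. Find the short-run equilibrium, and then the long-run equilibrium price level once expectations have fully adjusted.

Short run: with pᵉ = 113, SRAS is y = 3387 + 2p. Setting AD = SRAS gives 891 = 9p, so p = 99 and y = 4278 − 7·99 = 3585.
Output 3585 is below potential 3613, so over time expected prices fall and SRAS shifts right until y returns to 3613.
Long run: y = 3613 on the AD curve gives 3613 = 4278 − 7p, so p = 95.

Short run: p = 99, y = 3585. Long run: p = 95.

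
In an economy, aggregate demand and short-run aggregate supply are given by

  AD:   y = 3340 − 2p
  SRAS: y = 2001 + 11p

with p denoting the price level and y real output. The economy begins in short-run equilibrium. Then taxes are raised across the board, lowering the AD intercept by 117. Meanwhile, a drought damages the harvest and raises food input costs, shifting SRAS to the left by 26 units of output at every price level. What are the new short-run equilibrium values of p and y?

After both shocks: AD is y = 3223 − 2p and SRAS is y = 1975 + 11p.
Setting them equal: 1248 = 13p, so p = 96.
y = 3223 − 2·96 = 3031.

p = 96, y = 3031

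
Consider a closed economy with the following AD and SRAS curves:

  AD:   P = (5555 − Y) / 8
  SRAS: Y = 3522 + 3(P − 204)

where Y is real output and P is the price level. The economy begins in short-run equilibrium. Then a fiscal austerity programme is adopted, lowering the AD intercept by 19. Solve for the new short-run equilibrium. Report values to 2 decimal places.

P = 238.73, Y = 3626.18

This is a negative demand shock: AD shifts left.
New AD: Y = 5536 − 8P.
SRAS can be written Y = 2910 + 3P.
Set AD = SRAS: 5536 − 8P = 2910 + 3P, so 2626 = 11P and P = 238.73.
Substituting into AD, Y = 3626.18.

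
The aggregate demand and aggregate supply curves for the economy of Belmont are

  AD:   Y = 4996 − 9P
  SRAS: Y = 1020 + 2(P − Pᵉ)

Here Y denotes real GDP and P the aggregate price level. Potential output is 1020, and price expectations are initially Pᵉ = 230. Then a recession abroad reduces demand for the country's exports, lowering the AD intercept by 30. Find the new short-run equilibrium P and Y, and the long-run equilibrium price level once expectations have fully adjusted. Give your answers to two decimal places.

Short run: P = 400.55, Y = 1361.09. Long run: P = 438.44.

AD shifts left: new AD is Y = 4966 − 9P. With Pᵉ = 230, SRAS is Y = 560 + 2P.
Short run: 4966 − 9P = 560 + 2P gives 4406 = 11P, so P = 400.55 and Y = 4966 − 9P = 1361.09.
Y = 1361.09 is above potential 1020; expectations adjust and SRAS shifts left until Y = 1020.
Long run: on the new AD curve, 1020 = 4966 − 9P gives P = 438.44.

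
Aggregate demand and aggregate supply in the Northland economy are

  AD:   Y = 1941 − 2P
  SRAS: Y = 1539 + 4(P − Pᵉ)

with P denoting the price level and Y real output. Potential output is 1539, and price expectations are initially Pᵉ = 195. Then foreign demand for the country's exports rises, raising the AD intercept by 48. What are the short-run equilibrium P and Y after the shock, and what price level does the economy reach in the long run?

Short run: P = 205, Y = 1579. Long run: P = 225.

AD shifts right: new AD is Y = 1989 − 2P. With Pᵉ = 195, SRAS is Y = 759 + 4P.
Short run: 1989 − 2P = 759 + 4P gives 1230 = 6P, so P = 205 and Y = 1989 − 2·205 = 1579.
Y = 1579 is above potential 1539; expectations adjust and SRAS shifts left until Y = 1539.
Long run: on the new AD curve, 1539 = 1989 − 2P gives P = 225.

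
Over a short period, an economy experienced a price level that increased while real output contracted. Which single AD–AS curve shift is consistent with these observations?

SRAS shifted left

P rose and Y fell. An AD shift moves P and Y in the same direction; an SRAS shift moves them in opposite directions.
Here P and Y moved in opposite directions, so the SRAS curve shifted.
Since Y fell, SRAS shifted left.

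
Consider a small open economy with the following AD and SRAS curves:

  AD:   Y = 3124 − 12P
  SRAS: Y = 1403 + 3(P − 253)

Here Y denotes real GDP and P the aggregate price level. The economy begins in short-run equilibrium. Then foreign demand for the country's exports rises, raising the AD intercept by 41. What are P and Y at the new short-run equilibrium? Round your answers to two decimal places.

This is a positive demand shock: AD shifts right.
New AD: Y = 3165 − 12P.
SRAS can be written Y = 644 + 3P.
Set AD = SRAS: 3165 − 12P = 644 + 3P, so 2521 = 15P and P = 168.07.
Substituting into AD, Y = 1148.20.

P = 168.07, Y = 1148.20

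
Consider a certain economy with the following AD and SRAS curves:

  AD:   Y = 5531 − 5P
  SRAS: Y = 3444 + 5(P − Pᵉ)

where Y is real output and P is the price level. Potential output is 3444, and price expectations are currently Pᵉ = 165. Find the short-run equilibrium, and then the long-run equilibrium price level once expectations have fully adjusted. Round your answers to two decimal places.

Short run: P = 291.20, Y = 4075.00. Long run: P = 417.40.

Short run: with Pᵉ = 165, SRAS is Y = 2619 + 5P. Setting AD = SRAS gives 2912 = 10P, so P = 291.20 and Y = 5531 − 5P = 4075.00.
Output 4075.00 is above potential 3444, so over time expected prices rise and SRAS shifts left until Y returns to 3444.
Long run: Y = 3444 on the AD curve gives 3444 = 5531 − 5P, so P = 417.40.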